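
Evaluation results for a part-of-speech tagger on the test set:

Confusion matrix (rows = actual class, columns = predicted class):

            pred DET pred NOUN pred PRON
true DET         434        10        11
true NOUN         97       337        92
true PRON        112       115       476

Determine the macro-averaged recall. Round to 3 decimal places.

Per-class recall (TP/(TP+FN)):
  DET: TP=434, FN=10+11=21 → 434/455 = 0.9538
  NOUN: TP=337, FN=97+92=189 → 337/526 = 0.6407
  PRON: TP=476, FN=112+115=227 → 476/703 = 0.6771
Macro-recall = mean = (0.9538 + 0.6407 + 0.6771) / 3 = 0.757

0.757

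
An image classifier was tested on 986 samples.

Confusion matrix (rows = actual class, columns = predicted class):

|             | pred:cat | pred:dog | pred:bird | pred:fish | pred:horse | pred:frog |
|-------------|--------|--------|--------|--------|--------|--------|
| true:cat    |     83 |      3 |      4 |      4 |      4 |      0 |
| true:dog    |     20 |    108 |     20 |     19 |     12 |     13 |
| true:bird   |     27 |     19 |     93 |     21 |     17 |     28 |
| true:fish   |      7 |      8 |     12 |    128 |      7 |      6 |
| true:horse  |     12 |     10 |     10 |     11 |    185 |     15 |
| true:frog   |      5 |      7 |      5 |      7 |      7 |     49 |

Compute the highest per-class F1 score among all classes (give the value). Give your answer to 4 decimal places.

0.7789

Per-class F1 score (2·TP/(2·TP+FP+FN)):
  cat: TP=83, FP=20+27+7+12+5=71, FN=3+4+4+4+0=15 → 166/252 = 0.65873
  dog: TP=108, FP=3+19+8+10+7=47, FN=20+20+19+12+13=84 → 216/347 = 0.62248
  bird: TP=93, FP=4+20+12+10+5=51, FN=27+19+21+17+28=112 → 186/349 = 0.53295
  fish: TP=128, FP=4+19+21+11+7=62, FN=7+8+12+7+6=40 → 256/358 = 0.71508
  horse: TP=185, FP=4+12+17+7+7=47, FN=12+10+10+11+15=58 → 370/475 = 0.77895
  frog: TP=49, FP=0+13+28+6+15=62, FN=5+7+5+7+7=31 → 98/191 = 0.51309
Highest is class 'horse' with F1 score = 0.7789.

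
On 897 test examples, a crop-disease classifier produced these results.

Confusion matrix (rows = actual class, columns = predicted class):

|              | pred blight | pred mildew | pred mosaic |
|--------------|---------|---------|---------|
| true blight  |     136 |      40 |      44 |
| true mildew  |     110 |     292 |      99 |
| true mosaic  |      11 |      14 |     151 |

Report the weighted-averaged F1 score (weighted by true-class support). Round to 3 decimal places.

0.651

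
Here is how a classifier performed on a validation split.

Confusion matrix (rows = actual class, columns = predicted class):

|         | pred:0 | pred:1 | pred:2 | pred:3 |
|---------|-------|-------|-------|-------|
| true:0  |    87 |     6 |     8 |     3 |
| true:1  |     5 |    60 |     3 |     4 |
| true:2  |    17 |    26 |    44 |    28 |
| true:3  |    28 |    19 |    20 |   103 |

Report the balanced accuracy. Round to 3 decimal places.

0.665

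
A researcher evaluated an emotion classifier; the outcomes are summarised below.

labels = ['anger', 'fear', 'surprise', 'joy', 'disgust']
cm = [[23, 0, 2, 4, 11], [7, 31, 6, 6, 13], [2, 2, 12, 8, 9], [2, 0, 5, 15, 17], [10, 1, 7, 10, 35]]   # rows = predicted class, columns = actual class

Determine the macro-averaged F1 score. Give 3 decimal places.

0.479

Per-class F1 score (2·TP/(2·TP+FP+FN)):
  anger: TP=23, FP=0+2+4+11=17, FN=7+2+2+10=21 → 46/84 = 0.5476
  fear: TP=31, FP=7+6+6+13=32, FN=0+2+0+1=3 → 62/97 = 0.6392
  surprise: TP=12, FP=2+2+8+9=21, FN=2+6+5+7=20 → 24/65 = 0.3692
  joy: TP=15, FP=2+0+5+17=24, FN=4+6+8+10=28 → 30/82 = 0.3659
  disgust: TP=35, FP=10+1+7+10=28, FN=11+13+9+17=50 → 70/148 = 0.4730
Macro-F1 score = mean = (0.5476 + 0.6392 + 0.3692 + 0.3659 + 0.4730) / 5 = 0.479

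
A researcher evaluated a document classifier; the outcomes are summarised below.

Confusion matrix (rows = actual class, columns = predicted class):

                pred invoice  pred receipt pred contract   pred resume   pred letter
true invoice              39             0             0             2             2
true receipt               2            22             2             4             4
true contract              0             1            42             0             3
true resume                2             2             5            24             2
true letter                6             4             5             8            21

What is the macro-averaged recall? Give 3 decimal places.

0.726

Per-class recall (TP/(TP+FN)):
  invoice: TP=39, FN=0+0+2+2=4 → 39/43 = 0.9070
  receipt: TP=22, FN=2+2+4+4=12 → 22/34 = 0.6471
  contract: TP=42, FN=0+1+0+3=4 → 42/46 = 0.9130
  resume: TP=24, FN=2+2+5+2=11 → 24/35 = 0.6857
  letter: TP=21, FN=6+4+5+8=23 → 21/44 = 0.4773
Macro-recall = mean = (0.9070 + 0.6471 + 0.9130 + 0.6857 + 0.4773) / 5 = 0.726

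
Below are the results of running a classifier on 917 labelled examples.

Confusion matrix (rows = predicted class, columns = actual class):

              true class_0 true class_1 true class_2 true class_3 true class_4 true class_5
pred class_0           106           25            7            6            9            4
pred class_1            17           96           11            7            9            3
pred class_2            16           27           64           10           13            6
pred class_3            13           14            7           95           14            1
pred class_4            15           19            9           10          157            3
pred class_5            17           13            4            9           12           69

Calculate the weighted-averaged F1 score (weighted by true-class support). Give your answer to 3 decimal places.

0.639

Per-class F1 score (2·TP/(2·TP+FP+FN)):
  class_0: TP=106, FP=25+7+6+9+4=51, FN=17+16+13+15+17=78 → 212/341 = 0.6217
  class_1: TP=96, FP=17+11+7+9+3=47, FN=25+27+14+19+13=98 → 192/337 = 0.5697
  class_2: TP=64, FP=16+27+10+13+6=72, FN=7+11+7+9+4=38 → 128/238 = 0.5378
  class_3: TP=95, FP=13+14+7+14+1=49, FN=6+7+10+10+9=42 → 190/281 = 0.6762
  class_4: TP=157, FP=15+19+9+10+3=56, FN=9+9+13+14+12=57 → 314/427 = 0.7354
  class_5: TP=69, FP=17+13+4+9+12=55, FN=4+3+6+1+3=17 → 138/210 = 0.6571
Weighted-F1 score = Σ (supportᵢ/N)·F1 scoreᵢ with N=917: (184/917)·0.6217 + (194/917)·0.5697 + (102/917)·0.5378 + (137/917)·0.6762 + (214/917)·0.7354 + (86/917)·0.6571 = 0.639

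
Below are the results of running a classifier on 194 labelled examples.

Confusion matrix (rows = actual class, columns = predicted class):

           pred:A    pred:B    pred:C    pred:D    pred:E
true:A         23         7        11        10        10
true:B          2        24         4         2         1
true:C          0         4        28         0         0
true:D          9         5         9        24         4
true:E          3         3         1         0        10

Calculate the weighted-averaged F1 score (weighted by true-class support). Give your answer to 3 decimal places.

Per-class F1 score (2·TP/(2·TP+FP+FN)):
  A: TP=23, FP=2+0+9+3=14, FN=7+11+10+10=38 → 46/98 = 0.4694
  B: TP=24, FP=7+4+5+3=19, FN=2+4+2+1=9 → 48/76 = 0.6316
  C: TP=28, FP=11+4+9+1=25, FN=0+4+0+0=4 → 56/85 = 0.6588
  D: TP=24, FP=10+2+0+0=12, FN=9+5+9+4=27 → 48/87 = 0.5517
  E: TP=10, FP=10+1+0+4=15, FN=3+3+1+0=7 → 20/42 = 0.4762
Weighted-F1 score = Σ (supportᵢ/N)·F1 scoreᵢ with N=194: (61/194)·0.4694 + (33/194)·0.6316 + (32/194)·0.6588 + (51/194)·0.5517 + (17/194)·0.4762 = 0.550

0.550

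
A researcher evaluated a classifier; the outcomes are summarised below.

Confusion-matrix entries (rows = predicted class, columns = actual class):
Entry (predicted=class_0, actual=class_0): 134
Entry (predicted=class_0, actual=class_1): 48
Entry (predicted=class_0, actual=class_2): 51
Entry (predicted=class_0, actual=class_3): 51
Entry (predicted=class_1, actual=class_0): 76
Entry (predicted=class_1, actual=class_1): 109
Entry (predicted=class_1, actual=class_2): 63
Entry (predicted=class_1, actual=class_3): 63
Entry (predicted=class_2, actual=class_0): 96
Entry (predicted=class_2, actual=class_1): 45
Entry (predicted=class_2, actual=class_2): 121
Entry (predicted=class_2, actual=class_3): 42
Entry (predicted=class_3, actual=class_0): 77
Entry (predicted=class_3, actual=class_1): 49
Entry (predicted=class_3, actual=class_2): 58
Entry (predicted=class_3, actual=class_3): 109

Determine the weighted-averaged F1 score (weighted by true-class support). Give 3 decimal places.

0.397

Per-class F1 score (2·TP/(2·TP+FP+FN)):
  class_0: TP=134, FP=48+51+51=150, FN=76+96+77=249 → 268/667 = 0.4018
  class_1: TP=109, FP=76+63+63=202, FN=48+45+49=142 → 218/562 = 0.3879
  class_2: TP=121, FP=96+45+42=183, FN=51+63+58=172 → 242/597 = 0.4054
  class_3: TP=109, FP=77+49+58=184, FN=51+63+42=156 → 218/558 = 0.3907
Weighted-F1 score = Σ (supportᵢ/N)·F1 scoreᵢ with N=1192: (383/1192)·0.4018 + (251/1192)·0.3879 + (293/1192)·0.4054 + (265/1192)·0.3907 = 0.397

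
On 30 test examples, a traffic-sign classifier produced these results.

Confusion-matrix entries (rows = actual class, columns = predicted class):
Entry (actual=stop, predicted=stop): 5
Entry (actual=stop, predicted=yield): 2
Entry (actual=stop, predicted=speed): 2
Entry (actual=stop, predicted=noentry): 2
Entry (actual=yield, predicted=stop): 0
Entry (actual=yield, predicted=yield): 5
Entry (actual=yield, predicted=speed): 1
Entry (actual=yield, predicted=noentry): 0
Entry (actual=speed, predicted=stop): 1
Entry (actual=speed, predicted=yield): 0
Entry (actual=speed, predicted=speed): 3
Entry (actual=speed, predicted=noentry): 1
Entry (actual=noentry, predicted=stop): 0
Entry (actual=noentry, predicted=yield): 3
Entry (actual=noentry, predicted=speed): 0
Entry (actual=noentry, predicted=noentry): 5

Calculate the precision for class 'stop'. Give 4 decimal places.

Treat 'stop' as positive and all other classes as negative.
precision = TP/(TP+FP).
stop: TP=5, FP=0+1+0=1 → 5/6 = 0.83333

0.8333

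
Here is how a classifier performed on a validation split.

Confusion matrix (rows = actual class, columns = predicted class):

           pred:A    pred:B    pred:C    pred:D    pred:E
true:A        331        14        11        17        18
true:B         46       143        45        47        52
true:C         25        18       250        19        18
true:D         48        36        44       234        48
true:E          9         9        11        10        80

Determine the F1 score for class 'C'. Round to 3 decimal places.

Treat 'C' as positive and all other classes as negative.
F1 score = 2·TP/(2·TP+FP+FN).
C: TP=250, FP=11+45+44+11=111, FN=25+18+19+18=80 → 500/691 = 0.7236

0.724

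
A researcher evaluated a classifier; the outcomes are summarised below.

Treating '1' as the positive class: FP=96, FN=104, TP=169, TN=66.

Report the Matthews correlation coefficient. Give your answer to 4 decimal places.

MCC = (TP·TN − FP·FN) / √((TP+FP)(TP+FN)(TN+FP)(TN+FN))
Numerator = 169·66 − 96·104 = 1170
Denominator = √(265·273·162·170) = √1992381300 = 44636.0986
MCC = 1170 / 44636.0986 = 0.0262

0.0262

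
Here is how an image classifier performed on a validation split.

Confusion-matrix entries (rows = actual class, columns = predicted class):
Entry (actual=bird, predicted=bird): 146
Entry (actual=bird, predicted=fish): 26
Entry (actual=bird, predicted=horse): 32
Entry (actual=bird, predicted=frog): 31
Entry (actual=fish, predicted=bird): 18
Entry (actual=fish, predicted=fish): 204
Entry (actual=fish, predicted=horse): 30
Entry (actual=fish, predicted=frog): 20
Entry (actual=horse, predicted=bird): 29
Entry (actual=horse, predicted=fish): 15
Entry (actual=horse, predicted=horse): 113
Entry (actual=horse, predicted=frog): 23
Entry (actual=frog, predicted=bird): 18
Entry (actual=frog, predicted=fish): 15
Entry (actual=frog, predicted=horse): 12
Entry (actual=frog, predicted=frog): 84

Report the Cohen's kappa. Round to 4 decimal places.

0.5534

Observed agreement pₒ = trace/N = 547/816 = 0.67034
Expected agreement pₑ = Σ (rowᵢ·colᵢ)/N² = (235·211 + 272·260 + 180·187 + 129·158)/816² = 0.26184
κ = (pₒ − pₑ)/(1 − pₑ) = (0.67034 − 0.26184)/(1 − 0.26184) = 0.5534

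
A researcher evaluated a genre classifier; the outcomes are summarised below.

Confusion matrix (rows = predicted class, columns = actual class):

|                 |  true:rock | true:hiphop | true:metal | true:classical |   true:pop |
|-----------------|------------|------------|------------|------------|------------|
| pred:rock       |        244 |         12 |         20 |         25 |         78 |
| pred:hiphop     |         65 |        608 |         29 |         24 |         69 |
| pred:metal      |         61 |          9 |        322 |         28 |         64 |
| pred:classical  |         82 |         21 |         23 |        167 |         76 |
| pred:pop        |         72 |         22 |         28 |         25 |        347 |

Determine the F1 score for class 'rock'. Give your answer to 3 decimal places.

One-vs-rest for 'rock': TP = diagonal; FP = other classes predicted 'rock'; FN = 'rock' predicted as other.
F1 score = 2·TP/(2·TP+FP+FN).
rock: TP=244, FP=12+20+25+78=135, FN=65+61+82+72=280 → 488/903 = 0.5404

0.540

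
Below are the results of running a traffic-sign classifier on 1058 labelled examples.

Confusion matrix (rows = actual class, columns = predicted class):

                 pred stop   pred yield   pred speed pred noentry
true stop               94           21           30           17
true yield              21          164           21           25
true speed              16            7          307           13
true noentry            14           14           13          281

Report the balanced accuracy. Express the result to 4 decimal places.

0.7645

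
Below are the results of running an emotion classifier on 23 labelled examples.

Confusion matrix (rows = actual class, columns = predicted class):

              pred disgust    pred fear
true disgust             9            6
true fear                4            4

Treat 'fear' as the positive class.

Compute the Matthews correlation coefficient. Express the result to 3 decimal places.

MCC = (TP·TN − FP·FN) / √((TP+FP)(TP+FN)(TN+FP)(TN+FN))
Numerator = 4·9 − 6·4 = 12
Denominator = √(10·8·15·13) = √15600 = 124.9000
MCC = 12 / 124.9000 = 0.096

0.096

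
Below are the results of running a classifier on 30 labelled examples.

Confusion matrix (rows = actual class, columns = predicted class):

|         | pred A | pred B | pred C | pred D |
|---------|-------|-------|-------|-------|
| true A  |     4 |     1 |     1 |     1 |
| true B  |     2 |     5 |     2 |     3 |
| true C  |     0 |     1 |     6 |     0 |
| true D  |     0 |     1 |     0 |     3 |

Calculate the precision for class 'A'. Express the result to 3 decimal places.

0.667

precision = TP/(TP+FP).
A: TP=4, FP=2+0+0=2 → 4/6 = 0.6667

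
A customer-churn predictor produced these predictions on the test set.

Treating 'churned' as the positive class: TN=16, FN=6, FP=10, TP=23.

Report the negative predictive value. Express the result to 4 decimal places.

0.7273

NPV = TN/(TN+FN) = 16/(16+6) = 0.7273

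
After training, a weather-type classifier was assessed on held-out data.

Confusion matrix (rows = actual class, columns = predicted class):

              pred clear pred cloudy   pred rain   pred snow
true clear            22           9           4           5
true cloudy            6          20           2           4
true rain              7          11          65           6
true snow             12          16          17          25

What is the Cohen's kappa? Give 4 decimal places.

Observed agreement pₒ = trace/N = 132/231 = 0.57143
Expected agreement pₑ = Σ (rowᵢ·colᵢ)/N² = (40·47 + 32·56 + 89·88 + 70·40)/231² = 0.26806
κ = (pₒ − pₑ)/(1 − pₑ) = (0.57143 − 0.26806)/(1 − 0.26806) = 0.4145

0.4145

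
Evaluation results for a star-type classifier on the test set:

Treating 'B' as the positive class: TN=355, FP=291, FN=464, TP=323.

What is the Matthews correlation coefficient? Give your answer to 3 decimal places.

MCC = (TP·TN − FP·FN) / √((TP+FP)(TP+FN)(TN+FP)(TN+FN))
Numerator = 323·355 − 291·464 = -20359
Denominator = √(614·787·646·819) = √255658080132 = 505626.4235
MCC = -20359 / 505626.4235 = -0.040

-0.040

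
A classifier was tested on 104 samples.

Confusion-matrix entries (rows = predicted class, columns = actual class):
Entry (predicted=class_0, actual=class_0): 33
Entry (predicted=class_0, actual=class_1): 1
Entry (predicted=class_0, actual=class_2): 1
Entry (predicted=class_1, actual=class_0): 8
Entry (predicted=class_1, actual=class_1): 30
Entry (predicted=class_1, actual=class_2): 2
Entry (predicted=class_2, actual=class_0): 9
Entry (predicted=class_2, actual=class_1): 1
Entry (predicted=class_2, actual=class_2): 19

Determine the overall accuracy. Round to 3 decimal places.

Accuracy = trace / total = (33+30+19=82) / 104 = 82/104 = 0.788

0.788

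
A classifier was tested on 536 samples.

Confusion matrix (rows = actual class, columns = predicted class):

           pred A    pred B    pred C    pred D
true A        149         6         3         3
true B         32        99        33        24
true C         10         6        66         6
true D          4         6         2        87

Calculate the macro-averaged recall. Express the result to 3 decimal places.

Per-class recall (TP/(TP+FN)):
  A: TP=149, FN=6+3+3=12 → 149/161 = 0.9255
  B: TP=99, FN=32+33+24=89 → 99/188 = 0.5266
  C: TP=66, FN=10+6+6=22 → 66/88 = 0.7500
  D: TP=87, FN=4+6+2=12 → 87/99 = 0.8788
Macro-recall = mean = (0.9255 + 0.5266 + 0.7500 + 0.8788) / 4 = 0.770

0.770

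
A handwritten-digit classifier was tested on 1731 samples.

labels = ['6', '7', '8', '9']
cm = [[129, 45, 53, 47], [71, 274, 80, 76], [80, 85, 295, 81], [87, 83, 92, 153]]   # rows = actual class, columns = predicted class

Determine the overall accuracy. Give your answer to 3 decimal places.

0.492

Accuracy = trace / total = (129+274+295+153=851) / 1731 = 851/1731 = 0.492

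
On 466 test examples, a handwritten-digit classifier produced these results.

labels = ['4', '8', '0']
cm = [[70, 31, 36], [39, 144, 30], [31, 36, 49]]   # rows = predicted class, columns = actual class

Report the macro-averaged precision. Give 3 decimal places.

Per-class precision (TP/(TP+FP)):
  4: TP=70, FP=31+36=67 → 70/137 = 0.5109
  8: TP=144, FP=39+30=69 → 144/213 = 0.6761
  0: TP=49, FP=31+36=67 → 49/116 = 0.4224
Macro-precision = mean = (0.5109 + 0.6761 + 0.4224) / 3 = 0.536

0.536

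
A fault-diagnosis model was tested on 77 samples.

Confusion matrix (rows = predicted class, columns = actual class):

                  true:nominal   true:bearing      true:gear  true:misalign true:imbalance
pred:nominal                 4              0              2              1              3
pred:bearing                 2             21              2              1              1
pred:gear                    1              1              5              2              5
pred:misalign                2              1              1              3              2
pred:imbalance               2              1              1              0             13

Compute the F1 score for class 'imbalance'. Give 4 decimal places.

0.6341

One-vs-rest for 'imbalance': TP = diagonal; FP = other classes predicted 'imbalance'; FN = 'imbalance' predicted as other.
F1 score = 2·TP/(2·TP+FP+FN).
imbalance: TP=13, FP=2+1+1+0=4, FN=3+1+5+2=11 → 26/41 = 0.63415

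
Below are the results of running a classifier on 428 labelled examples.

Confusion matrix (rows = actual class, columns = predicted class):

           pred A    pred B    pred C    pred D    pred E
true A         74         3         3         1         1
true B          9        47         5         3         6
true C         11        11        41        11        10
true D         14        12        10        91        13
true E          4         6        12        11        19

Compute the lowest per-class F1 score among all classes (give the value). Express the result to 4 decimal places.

Per-class F1 score (2·TP/(2·TP+FP+FN)):
  A: TP=74, FP=9+11+14+4=38, FN=3+3+1+1=8 → 148/194 = 0.76289
  B: TP=47, FP=3+11+12+6=32, FN=9+5+3+6=23 → 94/149 = 0.63087
  C: TP=41, FP=3+5+10+12=30, FN=11+11+11+10=43 → 82/155 = 0.52903
  D: TP=91, FP=1+3+11+11=26, FN=14+12+10+13=49 → 182/257 = 0.70817
  E: TP=19, FP=1+6+10+13=30, FN=4+6+12+11=33 → 38/101 = 0.37624
Lowest is class 'E' with F1 score = 0.3762.

0.3762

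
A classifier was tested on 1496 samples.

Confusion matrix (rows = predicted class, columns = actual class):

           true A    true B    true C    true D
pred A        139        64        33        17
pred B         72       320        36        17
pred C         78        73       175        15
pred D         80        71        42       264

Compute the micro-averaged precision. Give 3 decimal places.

0.600

Micro-averaging pools counts across classes: ΣTP=898, ΣFP=598, ΣFN=598.
Micro-precision = TP/(TP+FP) on pooled counts = 0.600 (equals overall accuracy in single-label multiclass).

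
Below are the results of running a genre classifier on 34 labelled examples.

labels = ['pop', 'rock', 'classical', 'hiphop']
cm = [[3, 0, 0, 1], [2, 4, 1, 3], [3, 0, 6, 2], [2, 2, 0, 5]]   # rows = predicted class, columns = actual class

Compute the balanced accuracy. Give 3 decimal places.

0.570

Balanced accuracy = mean of per-class recall.
  pop: recall = 3/10 = 0.3000
  rock: recall = 4/6 = 0.6667
  classical: recall = 6/7 = 0.8571
  hiphop: recall = 5/11 = 0.4545
Mean = (0.3000 + 0.6667 + 0.8571 + 0.4545) / 4 = 0.570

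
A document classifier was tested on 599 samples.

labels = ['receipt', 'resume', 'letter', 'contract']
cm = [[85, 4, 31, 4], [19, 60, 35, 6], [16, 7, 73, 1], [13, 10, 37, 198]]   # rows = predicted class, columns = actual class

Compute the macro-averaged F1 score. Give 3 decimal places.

Per-class F1 score (2·TP/(2·TP+FP+FN)):
  receipt: TP=85, FP=4+31+4=39, FN=19+16+13=48 → 170/257 = 0.6615
  resume: TP=60, FP=19+35+6=60, FN=4+7+10=21 → 120/201 = 0.5970
  letter: TP=73, FP=16+7+1=24, FN=31+35+37=103 → 146/273 = 0.5348
  contract: TP=198, FP=13+10+37=60, FN=4+6+1=11 → 396/467 = 0.8480
Macro-F1 score = mean = (0.6615 + 0.5970 + 0.5348 + 0.8480) / 4 = 0.660

0.660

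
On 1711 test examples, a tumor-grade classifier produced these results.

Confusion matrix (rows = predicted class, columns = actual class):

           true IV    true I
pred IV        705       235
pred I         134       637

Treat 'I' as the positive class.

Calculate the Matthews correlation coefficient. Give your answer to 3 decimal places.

0.573

MCC = (TP·TN − FP·FN) / √((TP+FP)(TP+FN)(TN+FP)(TN+FN))
Numerator = 637·705 − 134·235 = 417595
Denominator = √(771·872·839·940) = √530225581920 = 728165.9027
MCC = 417595 / 728165.9027 = 0.573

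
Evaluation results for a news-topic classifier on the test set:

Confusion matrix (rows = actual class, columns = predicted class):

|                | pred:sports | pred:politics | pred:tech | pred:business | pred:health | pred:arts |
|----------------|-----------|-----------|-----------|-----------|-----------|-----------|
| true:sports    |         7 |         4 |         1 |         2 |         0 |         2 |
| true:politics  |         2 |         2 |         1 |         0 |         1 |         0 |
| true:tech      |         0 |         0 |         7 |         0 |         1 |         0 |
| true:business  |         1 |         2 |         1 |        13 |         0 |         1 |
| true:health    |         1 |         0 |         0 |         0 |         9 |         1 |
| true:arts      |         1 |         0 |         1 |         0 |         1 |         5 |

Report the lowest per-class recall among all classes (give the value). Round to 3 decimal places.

Per-class recall (TP/(TP+FN)):
  sports: TP=7, FN=4+1+2+0+2=9 → 7/16 = 0.4375
  politics: TP=2, FN=2+1+0+1+0=4 → 2/6 = 0.3333
  tech: TP=7, FN=0+0+0+1+0=1 → 7/8 = 0.8750
  business: TP=13, FN=1+2+1+0+1=5 → 13/18 = 0.7222
  health: TP=9, FN=1+0+0+0+1=2 → 9/11 = 0.8182
  arts: TP=5, FN=1+0+1+0+1=3 → 5/8 = 0.6250
Lowest is class 'politics' with recall = 0.333.

0.333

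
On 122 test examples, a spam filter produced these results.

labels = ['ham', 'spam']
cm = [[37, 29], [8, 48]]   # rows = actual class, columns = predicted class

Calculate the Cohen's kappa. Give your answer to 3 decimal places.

Observed agreement pₒ = trace/N = 85/122 = 0.6967
Expected agreement pₑ = Σ (rowᵢ·colᵢ)/N² = (66·45 + 56·77)/122² = 0.4893
κ = (pₒ − pₑ)/(1 − pₑ) = (0.6967 − 0.4893)/(1 − 0.4893) = 0.406

0.406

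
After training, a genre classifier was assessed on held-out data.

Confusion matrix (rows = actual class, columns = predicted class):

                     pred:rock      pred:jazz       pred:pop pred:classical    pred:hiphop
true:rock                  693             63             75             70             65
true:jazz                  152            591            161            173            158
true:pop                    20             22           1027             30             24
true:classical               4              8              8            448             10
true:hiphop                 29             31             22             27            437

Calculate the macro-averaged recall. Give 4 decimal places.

0.7696

Per-class recall (TP/(TP+FN)):
  rock: TP=693, FN=63+75+70+65=273 → 693/966 = 0.71739
  jazz: TP=591, FN=152+161+173+158=644 → 591/1235 = 0.47854
  pop: TP=1027, FN=20+22+30+24=96 → 1027/1123 = 0.91451
  classical: TP=448, FN=4+8+8+10=30 → 448/478 = 0.93724
  hiphop: TP=437, FN=29+31+22+27=109 → 437/546 = 0.80037
Macro-recall = mean = (0.71739 + 0.47854 + 0.91451 + 0.93724 + 0.80037) / 5 = 0.7696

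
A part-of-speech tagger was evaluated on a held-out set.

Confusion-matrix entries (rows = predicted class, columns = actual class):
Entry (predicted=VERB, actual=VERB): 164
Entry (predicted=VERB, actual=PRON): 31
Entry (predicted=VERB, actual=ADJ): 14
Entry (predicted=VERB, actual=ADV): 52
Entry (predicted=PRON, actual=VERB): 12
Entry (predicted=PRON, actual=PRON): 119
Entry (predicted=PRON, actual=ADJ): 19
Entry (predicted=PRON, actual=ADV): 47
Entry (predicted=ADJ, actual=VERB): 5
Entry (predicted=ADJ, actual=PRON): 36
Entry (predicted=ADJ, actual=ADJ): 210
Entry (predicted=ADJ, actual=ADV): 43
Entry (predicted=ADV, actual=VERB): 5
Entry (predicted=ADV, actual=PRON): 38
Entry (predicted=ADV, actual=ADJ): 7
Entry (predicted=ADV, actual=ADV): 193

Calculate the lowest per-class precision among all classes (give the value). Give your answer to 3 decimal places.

0.604

Per-class precision (TP/(TP+FP)):
  VERB: TP=164, FP=31+14+52=97 → 164/261 = 0.6284
  PRON: TP=119, FP=12+19+47=78 → 119/197 = 0.6041
  ADJ: TP=210, FP=5+36+43=84 → 210/294 = 0.7143
  ADV: TP=193, FP=5+38+7=50 → 193/243 = 0.7942
Lowest is class 'PRON' with precision = 0.604.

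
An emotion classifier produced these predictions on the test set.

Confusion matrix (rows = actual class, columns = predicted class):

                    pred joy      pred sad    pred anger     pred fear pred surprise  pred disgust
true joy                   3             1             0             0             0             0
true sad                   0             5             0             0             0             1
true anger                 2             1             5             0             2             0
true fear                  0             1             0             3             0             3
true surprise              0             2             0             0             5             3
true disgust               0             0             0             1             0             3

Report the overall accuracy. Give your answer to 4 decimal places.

Accuracy = trace / total = (3+5+5+3+5+3=24) / 41 = 24/41 = 0.5854

0.5854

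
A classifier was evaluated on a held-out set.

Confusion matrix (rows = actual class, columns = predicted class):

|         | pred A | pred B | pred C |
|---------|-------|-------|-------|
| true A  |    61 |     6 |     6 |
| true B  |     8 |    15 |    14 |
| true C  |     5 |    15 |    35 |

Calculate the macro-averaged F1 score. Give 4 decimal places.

Per-class F1 score (2·TP/(2·TP+FP+FN)):
  A: TP=61, FP=8+5=13, FN=6+6=12 → 122/147 = 0.82993
  B: TP=15, FP=6+15=21, FN=8+14=22 → 30/73 = 0.41096
  C: TP=35, FP=6+14=20, FN=5+15=20 → 70/110 = 0.63636
Macro-F1 score = mean = (0.82993 + 0.41096 + 0.63636) / 3 = 0.6258

0.6258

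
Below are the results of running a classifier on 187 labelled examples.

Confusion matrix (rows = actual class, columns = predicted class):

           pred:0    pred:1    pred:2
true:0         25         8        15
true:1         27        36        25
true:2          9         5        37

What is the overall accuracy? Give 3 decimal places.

Accuracy = trace / total = (25+36+37=98) / 187 = 98/187 = 0.524

0.524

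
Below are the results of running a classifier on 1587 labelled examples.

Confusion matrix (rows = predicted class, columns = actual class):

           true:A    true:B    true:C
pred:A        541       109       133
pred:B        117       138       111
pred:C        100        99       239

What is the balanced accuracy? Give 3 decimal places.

Balanced accuracy = mean of per-class recall.
  A: recall = 541/758 = 0.7137
  B: recall = 138/346 = 0.3988
  C: recall = 239/483 = 0.4948
Mean = (0.7137 + 0.3988 + 0.4948) / 3 = 0.536

0.536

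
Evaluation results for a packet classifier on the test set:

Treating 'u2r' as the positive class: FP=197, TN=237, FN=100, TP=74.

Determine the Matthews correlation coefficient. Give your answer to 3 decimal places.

MCC = (TP·TN − FP·FN) / √((TP+FP)(TP+FN)(TN+FP)(TN+FN))
Numerator = 74·237 − 197·100 = -2162
Denominator = √(271·174·434·337) = √6896649732 = 83046.0699
MCC = -2162 / 83046.0699 = -0.026

-0.026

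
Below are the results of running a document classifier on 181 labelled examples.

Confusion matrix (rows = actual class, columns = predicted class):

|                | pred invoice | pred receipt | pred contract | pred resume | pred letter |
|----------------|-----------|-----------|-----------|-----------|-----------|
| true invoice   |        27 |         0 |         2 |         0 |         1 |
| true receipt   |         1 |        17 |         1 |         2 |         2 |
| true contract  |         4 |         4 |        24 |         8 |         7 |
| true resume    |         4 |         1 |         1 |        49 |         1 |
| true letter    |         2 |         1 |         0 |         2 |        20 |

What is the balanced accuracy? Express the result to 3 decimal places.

Balanced accuracy = mean of per-class recall.
  invoice: recall = 27/30 = 0.9000
  receipt: recall = 17/23 = 0.7391
  contract: recall = 24/47 = 0.5106
  resume: recall = 49/56 = 0.8750
  letter: recall = 20/25 = 0.8000
Mean = (0.9000 + 0.7391 + 0.5106 + 0.8750 + 0.8000) / 5 = 0.765

0.765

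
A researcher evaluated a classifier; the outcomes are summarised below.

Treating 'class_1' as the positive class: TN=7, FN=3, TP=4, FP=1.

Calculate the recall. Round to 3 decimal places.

0.571

Recall = TP/(TP+FN) = 4/(4+3) = 4/7 = 0.571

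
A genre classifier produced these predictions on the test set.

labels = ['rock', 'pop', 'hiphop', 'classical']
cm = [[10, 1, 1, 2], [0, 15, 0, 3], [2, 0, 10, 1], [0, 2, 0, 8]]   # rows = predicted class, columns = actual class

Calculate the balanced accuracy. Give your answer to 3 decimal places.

Balanced accuracy = mean of per-class recall.
  rock: recall = 10/12 = 0.8333
  pop: recall = 15/18 = 0.8333
  hiphop: recall = 10/11 = 0.9091
  classical: recall = 8/14 = 0.5714
Mean = (0.8333 + 0.8333 + 0.9091 + 0.5714) / 4 = 0.787

0.787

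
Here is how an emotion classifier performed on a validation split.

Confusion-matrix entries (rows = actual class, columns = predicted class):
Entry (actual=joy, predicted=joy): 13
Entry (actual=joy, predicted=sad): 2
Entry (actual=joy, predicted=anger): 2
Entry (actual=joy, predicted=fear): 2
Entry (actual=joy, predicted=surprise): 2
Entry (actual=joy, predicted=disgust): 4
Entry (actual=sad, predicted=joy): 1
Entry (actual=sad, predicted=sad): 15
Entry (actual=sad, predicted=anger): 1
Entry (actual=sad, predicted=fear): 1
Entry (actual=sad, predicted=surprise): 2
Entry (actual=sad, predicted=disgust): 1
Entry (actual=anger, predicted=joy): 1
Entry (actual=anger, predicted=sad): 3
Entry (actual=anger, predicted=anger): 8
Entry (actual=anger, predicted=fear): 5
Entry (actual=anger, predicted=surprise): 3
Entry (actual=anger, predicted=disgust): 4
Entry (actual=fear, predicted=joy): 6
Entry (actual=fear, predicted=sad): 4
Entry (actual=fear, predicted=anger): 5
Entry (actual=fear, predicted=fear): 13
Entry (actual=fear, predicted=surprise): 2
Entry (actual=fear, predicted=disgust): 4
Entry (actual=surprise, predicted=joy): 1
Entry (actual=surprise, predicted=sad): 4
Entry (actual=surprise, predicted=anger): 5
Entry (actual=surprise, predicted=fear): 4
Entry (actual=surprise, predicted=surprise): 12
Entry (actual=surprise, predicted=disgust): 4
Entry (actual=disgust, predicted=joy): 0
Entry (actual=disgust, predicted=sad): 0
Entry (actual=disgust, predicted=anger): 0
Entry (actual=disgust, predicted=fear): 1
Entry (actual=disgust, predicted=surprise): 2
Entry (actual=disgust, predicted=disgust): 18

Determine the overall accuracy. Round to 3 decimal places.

0.510

Accuracy = trace / total = (13+15+8+13+12+18=79) / 155 = 79/155 = 0.510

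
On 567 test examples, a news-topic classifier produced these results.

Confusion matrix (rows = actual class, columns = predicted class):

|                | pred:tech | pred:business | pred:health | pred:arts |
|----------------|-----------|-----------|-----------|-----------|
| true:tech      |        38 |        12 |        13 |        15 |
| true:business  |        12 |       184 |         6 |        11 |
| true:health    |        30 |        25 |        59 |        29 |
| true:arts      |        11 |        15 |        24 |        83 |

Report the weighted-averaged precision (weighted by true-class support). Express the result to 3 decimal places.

0.637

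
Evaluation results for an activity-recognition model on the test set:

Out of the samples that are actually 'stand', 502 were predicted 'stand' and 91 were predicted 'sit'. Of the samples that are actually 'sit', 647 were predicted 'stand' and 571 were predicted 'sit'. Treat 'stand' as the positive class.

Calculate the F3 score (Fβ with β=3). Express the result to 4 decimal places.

0.7740

Fβ = (1+β²)·TP / ((1+β²)·TP + β²·FN + FP), with β²=9
= 10·502 / (10·502 + 9·91 + 647) = 0.7740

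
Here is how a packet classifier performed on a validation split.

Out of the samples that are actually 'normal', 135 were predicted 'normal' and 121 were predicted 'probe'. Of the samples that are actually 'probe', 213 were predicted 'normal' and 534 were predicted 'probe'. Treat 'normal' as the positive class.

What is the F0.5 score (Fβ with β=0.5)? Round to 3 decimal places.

Fβ = (1+β²)·TP / ((1+β²)·TP + β²·FN + FP), with β²=1/4
= 1.25·135 / (1.25·135 + 0.25·121 + 213) = 0.410

0.410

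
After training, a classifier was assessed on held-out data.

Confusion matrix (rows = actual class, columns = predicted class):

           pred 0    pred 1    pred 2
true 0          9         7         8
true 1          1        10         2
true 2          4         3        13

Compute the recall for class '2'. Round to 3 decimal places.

0.650

One-vs-rest for '2': TP = diagonal; FP = other classes predicted '2'; FN = '2' predicted as other.
recall = TP/(TP+FN).
2: TP=13, FN=4+3=7 → 13/20 = 0.6500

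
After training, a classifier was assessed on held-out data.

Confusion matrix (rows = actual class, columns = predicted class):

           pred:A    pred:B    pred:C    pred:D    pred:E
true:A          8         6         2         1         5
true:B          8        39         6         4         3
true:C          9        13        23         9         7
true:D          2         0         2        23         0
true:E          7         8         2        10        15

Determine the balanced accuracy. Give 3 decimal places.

0.520

Balanced accuracy = mean of per-class recall.
  A: recall = 8/22 = 0.3636
  B: recall = 39/60 = 0.6500
  C: recall = 23/61 = 0.3770
  D: recall = 23/27 = 0.8519
  E: recall = 15/42 = 0.3571
Mean = (0.3636 + 0.6500 + 0.3770 + 0.8519 + 0.3571) / 5 = 0.520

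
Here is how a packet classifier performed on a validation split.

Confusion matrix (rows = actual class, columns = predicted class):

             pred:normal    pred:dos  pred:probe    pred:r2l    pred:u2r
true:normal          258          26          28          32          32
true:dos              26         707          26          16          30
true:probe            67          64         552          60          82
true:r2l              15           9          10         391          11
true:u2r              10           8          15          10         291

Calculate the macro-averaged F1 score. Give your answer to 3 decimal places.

Per-class F1 score (2·TP/(2·TP+FP+FN)):
  normal: TP=258, FP=26+67+15+10=118, FN=26+28+32+32=118 → 516/752 = 0.6862
  dos: TP=707, FP=26+64+9+8=107, FN=26+26+16+30=98 → 1414/1619 = 0.8734
  probe: TP=552, FP=28+26+10+15=79, FN=67+64+60+82=273 → 1104/1456 = 0.7582
  r2l: TP=391, FP=32+16+60+10=118, FN=15+9+10+11=45 → 782/945 = 0.8275
  u2r: TP=291, FP=32+30+82+11=155, FN=10+8+15+10=43 → 582/780 = 0.7462
Macro-F1 score = mean = (0.6862 + 0.8734 + 0.7582 + 0.8275 + 0.7462) / 5 = 0.778

0.778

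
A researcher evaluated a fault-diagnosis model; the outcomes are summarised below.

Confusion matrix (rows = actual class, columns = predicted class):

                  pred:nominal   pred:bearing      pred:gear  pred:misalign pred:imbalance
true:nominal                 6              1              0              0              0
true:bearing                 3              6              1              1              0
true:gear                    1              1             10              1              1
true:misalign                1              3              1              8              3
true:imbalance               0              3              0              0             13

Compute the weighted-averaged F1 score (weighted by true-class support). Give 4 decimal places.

Per-class F1 score (2·TP/(2·TP+FP+FN)):
  nominal: TP=6, FP=3+1+1+0=5, FN=1+0+0+0=1 → 12/18 = 0.66667
  bearing: TP=6, FP=1+1+3+3=8, FN=3+1+1+0=5 → 12/25 = 0.48000
  gear: TP=10, FP=0+1+1+0=2, FN=1+1+1+1=4 → 20/26 = 0.76923
  misalign: TP=8, FP=0+1+1+0=2, FN=1+3+1+3=8 → 16/26 = 0.61538
  imbalance: TP=13, FP=0+0+1+3=4, FN=0+3+0+0=3 → 26/33 = 0.78788
Weighted-F1 score = Σ (supportᵢ/N)·F1 scoreᵢ with N=64: (7/64)·0.66667 + (11/64)·0.48000 + (14/64)·0.76923 + (16/64)·0.61538 + (16/64)·0.78788 = 0.6745

0.6745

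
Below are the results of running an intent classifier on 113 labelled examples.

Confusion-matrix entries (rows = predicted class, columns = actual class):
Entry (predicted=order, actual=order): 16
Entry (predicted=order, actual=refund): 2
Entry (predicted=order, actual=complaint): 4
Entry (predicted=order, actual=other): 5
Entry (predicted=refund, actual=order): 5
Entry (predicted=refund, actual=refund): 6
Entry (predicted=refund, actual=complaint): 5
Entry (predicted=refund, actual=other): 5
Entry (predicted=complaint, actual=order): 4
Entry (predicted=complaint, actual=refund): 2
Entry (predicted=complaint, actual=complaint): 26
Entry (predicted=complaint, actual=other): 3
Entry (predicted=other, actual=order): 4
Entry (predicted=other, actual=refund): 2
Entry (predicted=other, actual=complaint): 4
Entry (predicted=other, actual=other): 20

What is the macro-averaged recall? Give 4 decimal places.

0.5811

Per-class recall (TP/(TP+FN)):
  order: TP=16, FN=5+4+4=13 → 16/29 = 0.55172
  refund: TP=6, FN=2+2+2=6 → 6/12 = 0.50000
  complaint: TP=26, FN=4+5+4=13 → 26/39 = 0.66667
  other: TP=20, FN=5+5+3=13 → 20/33 = 0.60606
Macro-recall = mean = (0.55172 + 0.50000 + 0.66667 + 0.60606) / 4 = 0.5811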